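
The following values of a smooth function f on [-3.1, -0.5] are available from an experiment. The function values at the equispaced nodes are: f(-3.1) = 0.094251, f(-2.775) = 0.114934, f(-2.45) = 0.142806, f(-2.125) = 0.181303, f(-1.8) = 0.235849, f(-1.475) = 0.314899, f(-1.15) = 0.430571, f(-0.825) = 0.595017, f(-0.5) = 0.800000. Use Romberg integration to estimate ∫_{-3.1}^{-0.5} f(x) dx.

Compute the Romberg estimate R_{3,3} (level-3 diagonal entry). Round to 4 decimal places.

R_{0,0} (trapezoid, 1 panel, h=2.6000): 1.162526
R_{1,0} (trapezoid, 2 panels, h=1.3000): 0.887867
R_{2,0} (trapezoid, 4 panels, h=0.6500): 0.816628
R_{3,0} (trapezoid, 8 panels, h=0.3250): 0.800314
R_{1,1} = 0.887867 + (0.887867 − 1.162526)/3 = 0.796314
R_{2,1} = 0.816628 + (0.816628 − 0.887867)/3 = 0.792882
R_{3,1} = 0.800314 + (0.800314 − 0.816628)/3 = 0.794876
R_{2,2} = 0.792882 + (0.792882 − 0.796314)/15 = 0.792653
R_{3,2} = 0.794876 + (0.794876 − 0.792882)/15 = 0.795009
R_{3,3} = 0.795009 + (0.795009 − 0.792653)/63 = 0.795046

0.7950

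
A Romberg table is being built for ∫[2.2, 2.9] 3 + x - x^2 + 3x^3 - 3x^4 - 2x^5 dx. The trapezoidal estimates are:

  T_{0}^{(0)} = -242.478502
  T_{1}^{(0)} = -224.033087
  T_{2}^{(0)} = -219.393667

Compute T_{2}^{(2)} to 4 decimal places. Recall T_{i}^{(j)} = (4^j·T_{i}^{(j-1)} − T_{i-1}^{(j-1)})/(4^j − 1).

T_{1}^{(1)} = -224.033087 + (-224.033087 − (-242.478502))/3 = -217.884615
T_{2}^{(1)} = (4·(-219.393667) − (-224.033087)) / 3 = -217.847194
T_{2}^{(2)} = (16·(-217.847194) − (-217.884615)) / 15 = -217.844699

-217.8447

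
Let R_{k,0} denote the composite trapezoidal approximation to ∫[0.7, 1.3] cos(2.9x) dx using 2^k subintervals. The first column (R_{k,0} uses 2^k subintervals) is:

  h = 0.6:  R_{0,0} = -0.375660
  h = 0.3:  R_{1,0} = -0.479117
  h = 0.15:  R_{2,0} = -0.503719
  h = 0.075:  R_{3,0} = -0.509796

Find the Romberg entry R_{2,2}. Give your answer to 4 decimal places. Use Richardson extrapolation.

-0.5118

R_{1,1} = -0.479117 + (-0.479117 − (-0.375660))/3 = -0.513603
R_{2,1} = (4·(-0.503719) − (-0.479117)) / 3 = -0.511920
R_{2,2} = -0.511920 + (-0.511920 − (-0.513603))/15 = -0.511808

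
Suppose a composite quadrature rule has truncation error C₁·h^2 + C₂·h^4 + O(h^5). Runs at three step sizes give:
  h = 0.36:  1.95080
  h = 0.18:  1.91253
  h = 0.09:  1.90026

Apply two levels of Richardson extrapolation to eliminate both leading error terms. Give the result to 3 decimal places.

1.896

First eliminate the h^2 term (factor 2^2 = 4):
  B₁ = (4·1.91253 − 1.95080)/3 = 1.89977
  B₂ = (4·1.90026 − 1.91253)/3 = 1.89617
Then eliminate the h^4 term (factor 2^4 = 16):
  (16·1.89617 − 1.89977)/15 = 1.89593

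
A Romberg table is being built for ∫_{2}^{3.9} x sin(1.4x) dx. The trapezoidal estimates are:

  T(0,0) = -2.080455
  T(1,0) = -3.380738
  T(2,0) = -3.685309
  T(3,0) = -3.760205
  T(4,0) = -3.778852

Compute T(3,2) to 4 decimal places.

Richardson extrapolation on the trapezoidal column (denominator 4−1=3):
T(2,1) = (4·(-3.685309) − (-3.380738)) / 3 = -3.786833
T(3,1) = -3.760205 + (-3.760205 − (-3.685309))/3 = -3.785170
T(3,2) = (16·(-3.785170) − (-3.786833)) / 15 = -3.785059

-3.7851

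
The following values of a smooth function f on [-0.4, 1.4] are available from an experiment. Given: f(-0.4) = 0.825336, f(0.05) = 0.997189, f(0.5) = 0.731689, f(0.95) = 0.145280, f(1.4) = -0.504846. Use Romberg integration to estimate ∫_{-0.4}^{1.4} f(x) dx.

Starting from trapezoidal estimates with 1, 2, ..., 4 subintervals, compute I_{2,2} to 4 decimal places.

0.9517

I_{0,0} (trapezoid, 1 panel, h=1.8000): 0.288441
I_{1,0} (trapezoid, 2 panels, h=0.9000): 0.802741
I_{2,0} (trapezoid, 4 panels, h=0.4500): 0.915481
I_{1,1} = 0.802741 + (0.802741 − 0.288441)/3 = 0.974174
I_{2,1} = 0.915481 + (0.915481 − 0.802741)/3 = 0.953061
I_{2,2} = 0.953061 + (0.953061 − 0.974174)/15 = 0.951653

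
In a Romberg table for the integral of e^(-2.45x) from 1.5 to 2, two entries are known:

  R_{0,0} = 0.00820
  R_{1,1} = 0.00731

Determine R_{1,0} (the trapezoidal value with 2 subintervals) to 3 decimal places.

0.008

From R_{1,1} = (4·R_{1,0} − R_{0,0})/3, solve for R_{1,0}:
4·R_{1,0} = 3·0.00731 + 0.00820 = 0.03013
R_{1,0} = 0.00753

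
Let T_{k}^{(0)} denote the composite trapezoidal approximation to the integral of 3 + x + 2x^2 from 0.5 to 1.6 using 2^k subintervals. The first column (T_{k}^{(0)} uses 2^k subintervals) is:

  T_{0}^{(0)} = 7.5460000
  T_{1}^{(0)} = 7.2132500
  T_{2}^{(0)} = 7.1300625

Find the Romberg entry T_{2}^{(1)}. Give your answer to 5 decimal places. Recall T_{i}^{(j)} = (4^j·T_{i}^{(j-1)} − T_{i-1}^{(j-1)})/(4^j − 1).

T_{2}^{(1)} = (4·7.1300625 − 7.2132500) / 3 = 7.1023333

7.10233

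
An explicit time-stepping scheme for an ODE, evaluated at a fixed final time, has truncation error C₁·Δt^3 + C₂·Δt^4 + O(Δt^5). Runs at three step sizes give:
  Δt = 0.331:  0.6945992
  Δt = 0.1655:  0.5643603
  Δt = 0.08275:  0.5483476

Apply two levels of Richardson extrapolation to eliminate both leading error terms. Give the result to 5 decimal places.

First eliminate the Δt^3 term (factor 2^3 = 8):
  B₁ = (8·0.5643603 − 0.6945992)/7 = 0.5457547
  B₂ = (8·0.5483476 − 0.5643603)/7 = 0.5460601
Then eliminate the Δt^4 term (factor 2^4 = 16):
  (16·0.5460601 − 0.5457547)/15 = 0.5460805

0.54608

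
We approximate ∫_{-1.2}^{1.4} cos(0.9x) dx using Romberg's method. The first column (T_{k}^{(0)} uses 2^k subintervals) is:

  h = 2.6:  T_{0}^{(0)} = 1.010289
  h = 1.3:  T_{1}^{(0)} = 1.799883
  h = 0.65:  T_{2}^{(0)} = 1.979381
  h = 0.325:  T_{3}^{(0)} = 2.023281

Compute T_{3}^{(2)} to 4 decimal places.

2.0378

Richardson extrapolation on the trapezoidal column (denominator 4−1=3):
T_{2}^{(1)} = 1.979381 + (1.979381 − 1.799883)/3 = 2.039214
T_{3}^{(1)} = 2.023281 + (2.023281 − 1.979381)/3 = 2.037914
T_{3}^{(2)} = (16·2.037914 − 2.039214) / 15 = 2.037827
(Column j=1 coincides with Simpson's rule on the same nodes.)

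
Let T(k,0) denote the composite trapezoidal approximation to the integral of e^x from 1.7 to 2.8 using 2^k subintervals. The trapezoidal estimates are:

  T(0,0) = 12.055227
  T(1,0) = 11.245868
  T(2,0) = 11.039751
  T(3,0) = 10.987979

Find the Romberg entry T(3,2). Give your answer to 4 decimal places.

10.9707

Richardson extrapolation on the trapezoidal column (denominator 4−1=3):
T(2,1) = 11.039751 + (11.039751 − 11.245868)/3 = 10.971045
T(3,1) = 10.987979 + (10.987979 − 11.039751)/3 = 10.970722
T(3,2) = 10.970722 + (10.970722 − 10.971045)/15 = 10.970700
(Column j=1 coincides with Simpson's rule on the same nodes.)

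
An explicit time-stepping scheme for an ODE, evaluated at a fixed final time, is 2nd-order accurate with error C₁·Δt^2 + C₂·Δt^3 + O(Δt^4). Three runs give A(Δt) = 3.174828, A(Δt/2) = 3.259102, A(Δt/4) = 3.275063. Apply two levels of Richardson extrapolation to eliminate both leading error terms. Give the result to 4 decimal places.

First eliminate the Δt^2 term (factor 2^2 = 4):
  B₁ = (4·3.259102 − 3.174828)/3 = 3.287193
  B₂ = (4·3.275063 − 3.259102)/3 = 3.280383
Then eliminate the Δt^3 term (factor 2^3 = 8):
  (8·3.280383 − 3.287193)/7 = 3.279410

3.2794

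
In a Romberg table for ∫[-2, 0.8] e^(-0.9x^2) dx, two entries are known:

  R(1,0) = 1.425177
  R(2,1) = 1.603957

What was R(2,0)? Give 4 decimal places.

1.5593

From R(2,1) = (4·R(2,0) − R(1,0))/3, solve for R(2,0):
4·R(2,0) = 3·1.603957 + 1.425177 = 6.237048
R(2,0) = 1.559262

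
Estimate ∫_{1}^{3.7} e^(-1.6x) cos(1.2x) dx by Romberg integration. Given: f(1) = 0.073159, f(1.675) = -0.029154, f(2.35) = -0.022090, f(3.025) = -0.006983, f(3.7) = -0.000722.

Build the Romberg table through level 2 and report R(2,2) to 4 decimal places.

R(0,0) (trapezoid, 1 panel, h=2.7000): 0.097790
R(1,0) (trapezoid, 2 panels, h=1.3500): 0.019073
R(2,0) (trapezoid, 4 panels, h=0.6750): -0.014856
R(1,1) = 0.019073 + (0.019073 − 0.097790)/3 = -0.007166
R(2,1) = -0.014856 + (-0.014856 − 0.019073)/3 = -0.026166
R(2,2) = -0.026166 + (-0.026166 − (-0.007166))/15 = -0.027433

-0.0274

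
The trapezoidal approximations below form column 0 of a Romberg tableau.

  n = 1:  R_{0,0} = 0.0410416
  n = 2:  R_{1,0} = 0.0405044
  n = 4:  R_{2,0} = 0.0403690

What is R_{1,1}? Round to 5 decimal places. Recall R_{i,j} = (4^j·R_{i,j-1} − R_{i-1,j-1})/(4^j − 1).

0.04033

Richardson extrapolation on the trapezoidal column (denominator 4−1=3):
R_{1,1} = 0.0405044 + (0.0405044 − 0.0410416)/3 = 0.0403253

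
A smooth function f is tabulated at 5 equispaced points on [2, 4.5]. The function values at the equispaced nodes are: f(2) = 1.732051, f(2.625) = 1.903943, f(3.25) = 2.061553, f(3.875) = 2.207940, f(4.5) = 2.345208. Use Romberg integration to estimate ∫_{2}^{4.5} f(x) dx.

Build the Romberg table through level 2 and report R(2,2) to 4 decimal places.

5.1350

R(0,0) (trapezoid, 1 panel, h=2.5000): 5.096574
R(1,0) (trapezoid, 2 panels, h=1.2500): 5.125228
R(2,0) (trapezoid, 4 panels, h=0.6250): 5.132541
R(1,1) = 5.125228 + (5.125228 − 5.096574)/3 = 5.134779
R(2,1) = 5.132541 + (5.132541 − 5.125228)/3 = 5.134979
R(2,2) = 5.134979 + (5.134979 − 5.134779)/15 = 5.134992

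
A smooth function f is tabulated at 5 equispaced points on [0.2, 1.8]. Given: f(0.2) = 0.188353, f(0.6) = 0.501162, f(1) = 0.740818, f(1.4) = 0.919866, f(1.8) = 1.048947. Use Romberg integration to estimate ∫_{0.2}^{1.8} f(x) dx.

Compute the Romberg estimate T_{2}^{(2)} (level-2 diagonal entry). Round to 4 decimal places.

T_{0}^{(0)} (trapezoid, 1 panel, h=1.6000): 0.989840
T_{1}^{(0)} (trapezoid, 2 panels, h=0.8000): 1.087574
T_{2}^{(0)} (trapezoid, 4 panels, h=0.4000): 1.112198
T_{1}^{(1)} = 1.087574 + (1.087574 − 0.989840)/3 = 1.120152
T_{2}^{(1)} = 1.112198 + (1.112198 − 1.087574)/3 = 1.120406
T_{2}^{(2)} = 1.120406 + (1.120406 − 1.120152)/15 = 1.120423

1.1204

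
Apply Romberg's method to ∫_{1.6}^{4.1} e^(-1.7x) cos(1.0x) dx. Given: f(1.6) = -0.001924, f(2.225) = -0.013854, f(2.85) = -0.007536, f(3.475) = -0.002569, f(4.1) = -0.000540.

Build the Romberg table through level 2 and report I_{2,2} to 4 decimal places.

-0.0176

I_{0,0} (trapezoid, 1 panel, h=2.5000): -0.003080
I_{1,0} (trapezoid, 2 panels, h=1.2500): -0.010960
I_{2,0} (trapezoid, 4 panels, h=0.6250): -0.015744
I_{1,1} = -0.010960 + (-0.010960 − (-0.003080))/3 = -0.013587
I_{2,1} = -0.015744 + (-0.015744 − (-0.010960))/3 = -0.017339
I_{2,2} = -0.017339 + (-0.017339 − (-0.013587))/15 = -0.017589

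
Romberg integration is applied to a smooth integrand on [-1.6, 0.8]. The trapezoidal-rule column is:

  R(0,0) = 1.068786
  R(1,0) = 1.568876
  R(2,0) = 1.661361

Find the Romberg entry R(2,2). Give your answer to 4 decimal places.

1.6893

Richardson extrapolation on the trapezoidal column (denominator 4−1=3):
R(1,1) = 1.568876 + (1.568876 − 1.068786)/3 = 1.735573
R(2,1) = 1.661361 + (1.661361 − 1.568876)/3 = 1.692189
R(2,2) = 1.692189 + (1.692189 − 1.735573)/15 = 1.689297
(Column j=1 coincides with Simpson's rule on the same nodes.)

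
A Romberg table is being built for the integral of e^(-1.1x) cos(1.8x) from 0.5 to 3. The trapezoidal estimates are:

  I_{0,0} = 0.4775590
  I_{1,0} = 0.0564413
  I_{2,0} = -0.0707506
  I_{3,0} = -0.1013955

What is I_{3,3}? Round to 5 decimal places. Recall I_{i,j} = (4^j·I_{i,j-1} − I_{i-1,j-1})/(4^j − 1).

-0.11145

Richardson extrapolation on the trapezoidal column (denominator 4−1=3):
I_{1,1} = (4·0.0564413 − 0.4775590) / 3 = -0.0839313
I_{2,1} = (4·(-0.0707506) − 0.0564413) / 3 = -0.1131479
I_{3,1} = -0.1013955 + (-0.1013955 − (-0.0707506))/3 = -0.1116105
I_{2,2} = -0.1131479 + (-0.1131479 − (-0.0839313))/15 = -0.1150957
I_{3,2} = -0.1116105 + (-0.1116105 − (-0.1131479))/15 = -0.1115080
I_{3,3} = (64·(-0.1115080) − (-0.1150957)) / 63 = -0.1114511
(Column j=1 coincides with Simpson's rule on the same nodes.)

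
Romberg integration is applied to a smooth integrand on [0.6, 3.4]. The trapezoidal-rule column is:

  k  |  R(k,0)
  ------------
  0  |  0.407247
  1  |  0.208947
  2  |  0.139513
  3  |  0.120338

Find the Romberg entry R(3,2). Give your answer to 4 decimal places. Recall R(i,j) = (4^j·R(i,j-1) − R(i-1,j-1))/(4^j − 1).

R(2,1) = (4·0.139513 − 0.208947) / 3 = 0.116368
R(3,1) = 0.120338 + (0.120338 − 0.139513)/3 = 0.113946
R(3,2) = 0.113946 + (0.113946 − 0.116368)/15 = 0.113785

0.1138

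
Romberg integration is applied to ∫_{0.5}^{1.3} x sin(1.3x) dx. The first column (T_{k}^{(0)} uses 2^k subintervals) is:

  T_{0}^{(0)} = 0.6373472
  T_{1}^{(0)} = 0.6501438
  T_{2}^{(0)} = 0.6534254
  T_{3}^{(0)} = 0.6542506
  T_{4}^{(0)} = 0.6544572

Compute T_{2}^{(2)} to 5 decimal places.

0.65453

Richardson extrapolation on the trapezoidal column (denominator 4−1=3):
T_{1}^{(1)} = (4·0.6501438 − 0.6373472) / 3 = 0.6544093
T_{2}^{(1)} = 0.6534254 + (0.6534254 − 0.6501438)/3 = 0.6545193
T_{2}^{(2)} = 0.6545193 + (0.6545193 − 0.6544093)/15 = 0.6545266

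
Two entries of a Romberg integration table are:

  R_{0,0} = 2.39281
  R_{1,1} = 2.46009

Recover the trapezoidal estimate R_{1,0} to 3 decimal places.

From R_{1,1} = (4·R_{1,0} − R_{0,0})/3, solve for R_{1,0}:
4·R_{1,0} = 3·2.46009 + 2.39281 = 9.77308
R_{1,0} = 2.44327

2.443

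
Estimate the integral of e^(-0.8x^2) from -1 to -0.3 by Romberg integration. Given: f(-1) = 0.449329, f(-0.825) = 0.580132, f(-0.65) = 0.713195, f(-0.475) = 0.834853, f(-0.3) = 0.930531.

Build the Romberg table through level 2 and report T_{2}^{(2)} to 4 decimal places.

T_{0}^{(0)} (trapezoid, 1 panel, h=0.7000): 0.482951
T_{1}^{(0)} (trapezoid, 2 panels, h=0.3500): 0.491094
T_{2}^{(0)} (trapezoid, 4 panels, h=0.1750): 0.493169
T_{1}^{(1)} = 0.491094 + (0.491094 − 0.482951)/3 = 0.493808
T_{2}^{(1)} = 0.493169 + (0.493169 − 0.491094)/3 = 0.493861
T_{2}^{(2)} = 0.493861 + (0.493861 − 0.493808)/15 = 0.493865

0.4939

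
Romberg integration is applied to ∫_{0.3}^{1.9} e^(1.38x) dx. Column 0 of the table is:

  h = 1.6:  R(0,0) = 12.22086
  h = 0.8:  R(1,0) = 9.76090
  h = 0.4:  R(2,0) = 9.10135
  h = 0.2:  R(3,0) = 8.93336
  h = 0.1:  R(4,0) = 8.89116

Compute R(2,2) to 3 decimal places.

R(1,1) = (4·9.76090 − 12.22086) / 3 = 8.94091
R(2,1) = 9.10135 + (9.10135 − 9.76090)/3 = 8.88150
R(2,2) = 8.88150 + (8.88150 − 8.94091)/15 = 8.87754

8.878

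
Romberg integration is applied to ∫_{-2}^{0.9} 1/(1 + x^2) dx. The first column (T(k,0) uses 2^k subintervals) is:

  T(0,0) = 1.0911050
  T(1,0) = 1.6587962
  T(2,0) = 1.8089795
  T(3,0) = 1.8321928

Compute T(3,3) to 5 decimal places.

T(1,1) = 1.6587962 + (1.6587962 − 1.0911050)/3 = 1.8480266
T(2,1) = 1.8089795 + (1.8089795 − 1.6587962)/3 = 1.8590406
T(3,1) = 1.8321928 + (1.8321928 − 1.8089795)/3 = 1.8399306
T(2,2) = (16·1.8590406 − 1.8480266) / 15 = 1.8597749
T(3,2) = 1.8399306 + (1.8399306 − 1.8590406)/15 = 1.8386566
T(3,3) = 1.8386566 + (1.8386566 − 1.8597749)/63 = 1.8383214
(Column j=1 coincides with Simpson's rule on the same nodes.)

1.83832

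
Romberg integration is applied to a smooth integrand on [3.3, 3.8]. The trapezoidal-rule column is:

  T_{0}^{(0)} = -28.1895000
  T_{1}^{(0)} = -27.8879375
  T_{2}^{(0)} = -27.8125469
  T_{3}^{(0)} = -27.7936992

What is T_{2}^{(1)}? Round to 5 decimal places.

-27.78742

T_{2}^{(1)} = -27.8125469 + (-27.8125469 − (-27.8879375))/3 = -27.7874167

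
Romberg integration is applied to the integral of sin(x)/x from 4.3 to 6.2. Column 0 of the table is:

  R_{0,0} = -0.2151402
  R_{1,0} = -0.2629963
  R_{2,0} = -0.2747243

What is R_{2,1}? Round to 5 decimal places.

Richardson extrapolation on the trapezoidal column (denominator 4−1=3):
R_{2,1} = -0.2747243 + (-0.2747243 − (-0.2629963))/3 = -0.2786336

-0.27863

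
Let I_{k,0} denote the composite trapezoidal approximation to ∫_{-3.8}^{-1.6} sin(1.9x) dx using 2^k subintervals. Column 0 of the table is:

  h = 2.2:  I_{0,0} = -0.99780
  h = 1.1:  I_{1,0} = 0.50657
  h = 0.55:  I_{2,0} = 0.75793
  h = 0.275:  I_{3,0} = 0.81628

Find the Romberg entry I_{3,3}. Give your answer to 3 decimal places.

Richardson extrapolation on the trapezoidal column (denominator 4−1=3):
I_{1,1} = (4·0.50657 − (-0.99780)) / 3 = 1.00803
I_{2,1} = (4·0.75793 − 0.50657) / 3 = 0.84172
I_{3,1} = 0.81628 + (0.81628 − 0.75793)/3 = 0.83573
I_{2,2} = (16·0.84172 − 1.00803) / 15 = 0.83063
I_{3,2} = 0.83573 + (0.83573 − 0.84172)/15 = 0.83533
I_{3,3} = 0.83533 + (0.83533 − 0.83063)/63 = 0.83540
(Column j=1 coincides with Simpson's rule on the same nodes.)

0.835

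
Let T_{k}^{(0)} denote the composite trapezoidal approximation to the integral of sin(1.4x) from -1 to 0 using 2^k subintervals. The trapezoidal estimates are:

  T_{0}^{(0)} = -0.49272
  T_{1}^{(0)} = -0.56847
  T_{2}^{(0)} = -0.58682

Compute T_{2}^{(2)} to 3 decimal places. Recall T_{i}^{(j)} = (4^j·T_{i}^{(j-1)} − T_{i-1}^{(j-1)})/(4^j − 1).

Richardson extrapolation on the trapezoidal column (denominator 4−1=3):
T_{1}^{(1)} = -0.56847 + (-0.56847 − (-0.49272))/3 = -0.59372
T_{2}^{(1)} = (4·(-0.58682) − (-0.56847)) / 3 = -0.59294
T_{2}^{(2)} = (16·(-0.59294) − (-0.59372)) / 15 = -0.59289

-0.593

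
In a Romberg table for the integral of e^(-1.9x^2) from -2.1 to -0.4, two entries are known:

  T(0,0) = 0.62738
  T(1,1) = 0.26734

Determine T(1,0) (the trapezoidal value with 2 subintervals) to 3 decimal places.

From T(1,1) = (4·T(1,0) − T(0,0))/3, solve for T(1,0):
4·T(1,0) = 3·0.26734 + 0.62738 = 1.42940
T(1,0) = 0.35735

0.357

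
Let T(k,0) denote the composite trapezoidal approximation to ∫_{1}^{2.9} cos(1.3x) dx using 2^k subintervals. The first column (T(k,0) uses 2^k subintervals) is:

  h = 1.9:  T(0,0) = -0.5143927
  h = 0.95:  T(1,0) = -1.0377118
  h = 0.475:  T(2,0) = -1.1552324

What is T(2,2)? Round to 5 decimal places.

T(1,1) = -1.0377118 + (-1.0377118 − (-0.5143927))/3 = -1.2121515
T(2,1) = -1.1552324 + (-1.1552324 − (-1.0377118))/3 = -1.1944059
T(2,2) = (16·(-1.1944059) − (-1.2121515)) / 15 = -1.1932229

-1.19322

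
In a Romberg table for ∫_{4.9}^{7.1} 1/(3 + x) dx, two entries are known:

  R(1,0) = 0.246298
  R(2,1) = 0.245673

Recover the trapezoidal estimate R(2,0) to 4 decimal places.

0.2458

From R(2,1) = (4·R(2,0) − R(1,0))/3, solve for R(2,0):
4·R(2,0) = 3·0.245673 + 0.246298 = 0.983317
R(2,0) = 0.245829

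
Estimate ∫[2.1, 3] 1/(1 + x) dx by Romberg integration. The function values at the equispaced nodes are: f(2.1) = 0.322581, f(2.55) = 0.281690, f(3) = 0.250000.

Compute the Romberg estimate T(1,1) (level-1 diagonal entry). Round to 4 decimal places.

T(0,0) (trapezoid, 1 panel, h=0.9000): 0.257661
T(1,0) (trapezoid, 2 panels, h=0.4500): 0.255591
T(1,1) = 0.255591 + (0.255591 − 0.257661)/3 = 0.254901

0.2549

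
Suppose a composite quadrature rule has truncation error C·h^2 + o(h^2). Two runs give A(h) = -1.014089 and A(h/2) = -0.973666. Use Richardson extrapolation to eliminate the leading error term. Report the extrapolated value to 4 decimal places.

The leading error scales as h^2; refining by a factor of 2 reduces it by 2^2 = 4.
Extrapolated value = (4·A(h/2) − A(h)) / (4 − 1)
= (4·(-0.973666) − (-1.014089)) / 3
= -2.880575 / 3 = -0.960192

-0.9602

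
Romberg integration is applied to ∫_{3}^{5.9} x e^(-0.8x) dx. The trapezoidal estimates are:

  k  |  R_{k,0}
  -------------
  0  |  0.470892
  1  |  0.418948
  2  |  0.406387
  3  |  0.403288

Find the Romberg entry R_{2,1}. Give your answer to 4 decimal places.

0.4022

Richardson extrapolation on the trapezoidal column (denominator 4−1=3):
R_{2,1} = (4·0.406387 − 0.418948) / 3 = 0.402200
(Column j=1 coincides with Simpson's rule on the same nodes.)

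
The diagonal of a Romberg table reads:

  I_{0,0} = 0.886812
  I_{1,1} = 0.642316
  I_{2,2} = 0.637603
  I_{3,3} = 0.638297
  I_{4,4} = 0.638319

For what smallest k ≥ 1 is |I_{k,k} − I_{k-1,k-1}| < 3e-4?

|I_{1,1} − I_{0,0}| = 0.244496 ≥ 3e-4
|I_{2,2} − I_{1,1}| = 0.004713 ≥ 3e-4
|I_{3,3} − I_{2,2}| = 0.000694 ≥ 3e-4
|I_{4,4} − I_{3,3}| = 0.000022 < 3e-4

k = 4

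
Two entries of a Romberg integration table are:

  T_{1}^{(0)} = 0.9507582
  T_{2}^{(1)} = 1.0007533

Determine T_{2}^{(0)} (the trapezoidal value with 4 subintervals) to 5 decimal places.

From T_{2}^{(1)} = (4·T_{2}^{(0)} − T_{1}^{(0)})/3, solve for T_{2}^{(0)}:
4·T_{2}^{(0)} = 3·1.0007533 + 0.9507582 = 3.9530181
T_{2}^{(0)} = 0.9882545

0.98825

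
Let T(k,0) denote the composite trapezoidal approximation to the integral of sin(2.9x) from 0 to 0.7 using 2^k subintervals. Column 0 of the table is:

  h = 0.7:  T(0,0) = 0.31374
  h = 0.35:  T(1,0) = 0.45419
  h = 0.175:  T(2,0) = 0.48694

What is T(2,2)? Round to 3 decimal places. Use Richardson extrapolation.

T(1,1) = (4·0.45419 − 0.31374) / 3 = 0.50101
T(2,1) = 0.48694 + (0.48694 − 0.45419)/3 = 0.49786
T(2,2) = 0.49786 + (0.49786 − 0.50101)/15 = 0.49765

0.498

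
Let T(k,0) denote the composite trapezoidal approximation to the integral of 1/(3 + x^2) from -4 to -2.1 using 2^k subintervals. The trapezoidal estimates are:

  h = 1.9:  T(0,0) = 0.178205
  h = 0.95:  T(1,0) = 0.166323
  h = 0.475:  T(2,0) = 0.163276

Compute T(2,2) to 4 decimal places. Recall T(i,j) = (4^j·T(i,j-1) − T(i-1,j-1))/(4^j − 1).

Richardson extrapolation on the trapezoidal column (denominator 4−1=3):
T(1,1) = (4·0.166323 − 0.178205) / 3 = 0.162362
T(2,1) = 0.163276 + (0.163276 − 0.166323)/3 = 0.162260
T(2,2) = 0.162260 + (0.162260 − 0.162362)/15 = 0.162253

0.1623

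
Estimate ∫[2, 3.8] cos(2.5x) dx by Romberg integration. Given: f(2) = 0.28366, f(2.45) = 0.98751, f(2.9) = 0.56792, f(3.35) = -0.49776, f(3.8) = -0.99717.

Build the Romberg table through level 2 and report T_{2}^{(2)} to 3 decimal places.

T_{0}^{(0)} (trapezoid, 1 panel, h=1.8000): -0.64216
T_{1}^{(0)} (trapezoid, 2 panels, h=0.9000): 0.19005
T_{2}^{(0)} (trapezoid, 4 panels, h=0.4500): 0.31541
T_{1}^{(1)} = 0.19005 + (0.19005 − (-0.64216))/3 = 0.46745
T_{2}^{(1)} = 0.31541 + (0.31541 − 0.19005)/3 = 0.35720
T_{2}^{(2)} = 0.35720 + (0.35720 − 0.46745)/15 = 0.34985

0.350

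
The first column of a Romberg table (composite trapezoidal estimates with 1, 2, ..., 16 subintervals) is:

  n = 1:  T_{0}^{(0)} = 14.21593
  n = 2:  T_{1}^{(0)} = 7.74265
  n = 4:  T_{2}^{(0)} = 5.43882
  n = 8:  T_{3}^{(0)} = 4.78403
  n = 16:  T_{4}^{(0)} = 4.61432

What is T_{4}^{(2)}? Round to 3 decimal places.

Richardson extrapolation on the trapezoidal column (denominator 4−1=3):
T_{3}^{(1)} = 4.78403 + (4.78403 − 5.43882)/3 = 4.56577
T_{4}^{(1)} = (4·4.61432 − 4.78403) / 3 = 4.55775
T_{4}^{(2)} = 4.55775 + (4.55775 − 4.56577)/15 = 4.55722

4.557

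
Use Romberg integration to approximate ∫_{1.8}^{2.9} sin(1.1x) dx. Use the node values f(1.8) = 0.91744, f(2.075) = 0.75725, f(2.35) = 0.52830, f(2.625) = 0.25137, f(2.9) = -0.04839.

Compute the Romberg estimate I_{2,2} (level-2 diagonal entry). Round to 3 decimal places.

I_{0,0} (trapezoid, 1 panel, h=1.1000): 0.47798
I_{1,0} (trapezoid, 2 panels, h=0.5500): 0.52955
I_{2,0} (trapezoid, 4 panels, h=0.2750): 0.54215
I_{1,1} = 0.52955 + (0.52955 − 0.47798)/3 = 0.54674
I_{2,1} = 0.54215 + (0.54215 − 0.52955)/3 = 0.54635
I_{2,2} = 0.54635 + (0.54635 − 0.54674)/15 = 0.54632

0.546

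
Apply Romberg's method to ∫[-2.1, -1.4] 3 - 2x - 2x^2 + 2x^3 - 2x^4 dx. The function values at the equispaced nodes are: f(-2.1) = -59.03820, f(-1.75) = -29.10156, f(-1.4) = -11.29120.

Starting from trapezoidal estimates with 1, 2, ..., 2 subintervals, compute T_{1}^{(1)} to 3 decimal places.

T_{0}^{(0)} (trapezoid, 1 panel, h=0.7000): -24.61529
T_{1}^{(0)} (trapezoid, 2 panels, h=0.3500): -22.49319
T_{1}^{(1)} = -22.49319 + (-22.49319 − (-24.61529))/3 = -21.78582

-21.786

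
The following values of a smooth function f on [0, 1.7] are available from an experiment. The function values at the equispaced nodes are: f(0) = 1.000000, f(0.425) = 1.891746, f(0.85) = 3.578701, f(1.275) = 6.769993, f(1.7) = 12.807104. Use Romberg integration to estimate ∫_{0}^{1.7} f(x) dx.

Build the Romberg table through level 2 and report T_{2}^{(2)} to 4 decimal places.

T_{0}^{(0)} (trapezoid, 1 panel, h=1.7000): 11.736038
T_{1}^{(0)} (trapezoid, 2 panels, h=0.8500): 8.909915
T_{2}^{(0)} (trapezoid, 4 panels, h=0.4250): 8.136197
T_{1}^{(1)} = 8.909915 + (8.909915 − 11.736038)/3 = 7.967874
T_{2}^{(1)} = 8.136197 + (8.136197 − 8.909915)/3 = 7.878291
T_{2}^{(2)} = 7.878291 + (7.878291 − 7.967874)/15 = 7.872319

7.8723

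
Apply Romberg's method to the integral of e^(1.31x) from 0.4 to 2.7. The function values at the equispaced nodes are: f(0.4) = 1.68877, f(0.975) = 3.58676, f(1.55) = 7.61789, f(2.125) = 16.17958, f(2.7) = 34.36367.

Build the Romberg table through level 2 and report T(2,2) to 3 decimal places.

24.950

T(0,0) (trapezoid, 1 panel, h=2.3000): 41.46031
T(1,0) (trapezoid, 2 panels, h=1.1500): 29.49073
T(2,0) (trapezoid, 4 panels, h=0.5750): 26.11101
T(1,1) = 29.49073 + (29.49073 − 41.46031)/3 = 25.50087
T(2,1) = 26.11101 + (26.11101 − 29.49073)/3 = 24.98444
T(2,2) = 24.98444 + (24.98444 − 25.50087)/15 = 24.95001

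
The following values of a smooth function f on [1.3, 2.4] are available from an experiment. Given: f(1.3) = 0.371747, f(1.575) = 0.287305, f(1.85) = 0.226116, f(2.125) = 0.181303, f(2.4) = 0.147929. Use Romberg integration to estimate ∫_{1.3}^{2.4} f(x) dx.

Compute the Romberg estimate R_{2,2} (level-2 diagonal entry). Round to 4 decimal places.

R_{0,0} (trapezoid, 1 panel, h=1.1000): 0.285822
R_{1,0} (trapezoid, 2 panels, h=0.5500): 0.267275
R_{2,0} (trapezoid, 4 panels, h=0.2750): 0.262505
R_{1,1} = 0.267275 + (0.267275 − 0.285822)/3 = 0.261093
R_{2,1} = 0.262505 + (0.262505 − 0.267275)/3 = 0.260915
R_{2,2} = 0.260915 + (0.260915 − 0.261093)/15 = 0.260903

0.2609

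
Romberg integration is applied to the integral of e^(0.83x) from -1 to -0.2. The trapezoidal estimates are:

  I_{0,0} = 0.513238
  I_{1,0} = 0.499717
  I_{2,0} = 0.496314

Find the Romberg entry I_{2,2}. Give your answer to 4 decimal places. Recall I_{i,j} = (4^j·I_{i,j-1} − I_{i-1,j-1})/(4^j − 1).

0.4952

I_{1,1} = (4·0.499717 − 0.513238) / 3 = 0.495210
I_{2,1} = 0.496314 + (0.496314 − 0.499717)/3 = 0.495180
I_{2,2} = (16·0.495180 − 0.495210) / 15 = 0.495178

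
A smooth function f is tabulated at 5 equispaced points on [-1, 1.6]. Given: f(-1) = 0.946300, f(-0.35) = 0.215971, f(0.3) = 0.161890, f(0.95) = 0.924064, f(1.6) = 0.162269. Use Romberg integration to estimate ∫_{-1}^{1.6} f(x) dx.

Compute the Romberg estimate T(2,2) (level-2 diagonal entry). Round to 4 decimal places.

T(0,0) (trapezoid, 1 panel, h=2.6000): 1.441140
T(1,0) (trapezoid, 2 panels, h=1.3000): 0.931027
T(2,0) (trapezoid, 4 panels, h=0.6500): 1.206536
T(1,1) = 0.931027 + (0.931027 − 1.441140)/3 = 0.760989
T(2,1) = 1.206536 + (1.206536 − 0.931027)/3 = 1.298372
T(2,2) = 1.298372 + (1.298372 − 0.760989)/15 = 1.334198

1.3342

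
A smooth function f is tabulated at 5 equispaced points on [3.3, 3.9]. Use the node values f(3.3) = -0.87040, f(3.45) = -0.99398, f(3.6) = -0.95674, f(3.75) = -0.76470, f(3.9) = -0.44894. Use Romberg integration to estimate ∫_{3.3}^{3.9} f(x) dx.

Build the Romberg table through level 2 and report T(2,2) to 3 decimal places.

T(0,0) (trapezoid, 1 panel, h=0.6000): -0.39580
T(1,0) (trapezoid, 2 panels, h=0.3000): -0.48492
T(2,0) (trapezoid, 4 panels, h=0.1500): -0.50626
T(1,1) = -0.48492 + (-0.48492 − (-0.39580))/3 = -0.51463
T(2,1) = -0.50626 + (-0.50626 − (-0.48492))/3 = -0.51337
T(2,2) = -0.51337 + (-0.51337 − (-0.51463))/15 = -0.51329

-0.513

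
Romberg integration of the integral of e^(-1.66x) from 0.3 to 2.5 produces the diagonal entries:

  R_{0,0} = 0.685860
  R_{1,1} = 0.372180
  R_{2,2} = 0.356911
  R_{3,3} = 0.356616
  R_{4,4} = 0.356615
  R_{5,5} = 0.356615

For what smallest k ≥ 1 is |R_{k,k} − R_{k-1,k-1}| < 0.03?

|R_{1,1} − R_{0,0}| = 0.313680 ≥ 0.03
|R_{2,2} − R_{1,1}| = 0.015269 < 0.03

k = 2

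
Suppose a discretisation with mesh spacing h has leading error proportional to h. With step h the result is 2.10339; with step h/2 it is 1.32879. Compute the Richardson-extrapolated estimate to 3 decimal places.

The leading error scales as h; refining by a factor of 2 reduces it by 2^1 = 2.
Extrapolated value = (2·A(h/2) − A(h)) / (2 − 1)
= (2·1.32879 − 2.10339) / 1
= 0.55419 / 1 = 0.55419

0.554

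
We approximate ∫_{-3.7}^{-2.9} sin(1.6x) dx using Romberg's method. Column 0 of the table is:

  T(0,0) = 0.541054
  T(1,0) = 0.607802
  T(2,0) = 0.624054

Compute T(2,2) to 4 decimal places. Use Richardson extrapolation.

Richardson extrapolation on the trapezoidal column (denominator 4−1=3):
T(1,1) = (4·0.607802 − 0.541054) / 3 = 0.630051
T(2,1) = (4·0.624054 − 0.607802) / 3 = 0.629471
T(2,2) = 0.629471 + (0.629471 − 0.630051)/15 = 0.629432

0.6294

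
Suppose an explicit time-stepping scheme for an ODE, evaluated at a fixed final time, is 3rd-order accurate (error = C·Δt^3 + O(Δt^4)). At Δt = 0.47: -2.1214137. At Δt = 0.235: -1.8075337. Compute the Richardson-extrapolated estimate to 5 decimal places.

Extrapolated value = (8·A(Δt/2) − A(Δt)) / (8 − 1)
= (8·(-1.8075337) − (-2.1214137)) / 7
= -12.3388559 / 7 = -1.7626937

-1.76269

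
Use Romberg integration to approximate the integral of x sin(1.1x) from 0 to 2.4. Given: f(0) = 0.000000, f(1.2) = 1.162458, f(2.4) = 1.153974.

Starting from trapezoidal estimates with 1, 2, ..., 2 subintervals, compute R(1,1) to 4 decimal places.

2.3215

R(0,0) (trapezoid, 1 panel, h=2.4000): 1.384769
R(1,0) (trapezoid, 2 panels, h=1.2000): 2.087334
R(1,1) = 2.087334 + (2.087334 − 1.384769)/3 = 2.321522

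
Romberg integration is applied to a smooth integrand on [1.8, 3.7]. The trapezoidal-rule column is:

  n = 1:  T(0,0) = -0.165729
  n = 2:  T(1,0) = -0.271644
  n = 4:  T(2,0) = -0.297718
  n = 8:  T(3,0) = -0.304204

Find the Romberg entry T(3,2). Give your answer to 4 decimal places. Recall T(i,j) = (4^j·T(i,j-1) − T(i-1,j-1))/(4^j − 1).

-0.3064

Richardson extrapolation on the trapezoidal column (denominator 4−1=3):
T(2,1) = -0.297718 + (-0.297718 − (-0.271644))/3 = -0.306409
T(3,1) = -0.304204 + (-0.304204 − (-0.297718))/3 = -0.306366
T(3,2) = (16·(-0.306366) − (-0.306409)) / 15 = -0.306363
(Column j=1 coincides with Simpson's rule on the same nodes.)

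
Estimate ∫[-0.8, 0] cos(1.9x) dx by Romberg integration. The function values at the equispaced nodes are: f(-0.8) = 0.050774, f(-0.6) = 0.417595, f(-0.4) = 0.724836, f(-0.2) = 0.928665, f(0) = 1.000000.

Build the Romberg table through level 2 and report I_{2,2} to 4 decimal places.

I_{0,0} (trapezoid, 1 panel, h=0.8000): 0.420310
I_{1,0} (trapezoid, 2 panels, h=0.4000): 0.500089
I_{2,0} (trapezoid, 4 panels, h=0.2000): 0.519297
I_{1,1} = 0.500089 + (0.500089 − 0.420310)/3 = 0.526682
I_{2,1} = 0.519297 + (0.519297 − 0.500089)/3 = 0.525700
I_{2,2} = 0.525700 + (0.525700 − 0.526682)/15 = 0.525635

0.5256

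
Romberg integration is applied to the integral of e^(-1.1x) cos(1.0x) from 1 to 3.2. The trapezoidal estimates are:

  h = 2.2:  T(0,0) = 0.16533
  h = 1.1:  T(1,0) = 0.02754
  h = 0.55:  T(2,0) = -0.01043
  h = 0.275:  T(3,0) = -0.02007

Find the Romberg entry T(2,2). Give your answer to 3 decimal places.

-0.023

Richardson extrapolation on the trapezoidal column (denominator 4−1=3):
T(1,1) = (4·0.02754 − 0.16533) / 3 = -0.01839
T(2,1) = -0.01043 + (-0.01043 − 0.02754)/3 = -0.02309
T(2,2) = (16·(-0.02309) − (-0.01839)) / 15 = -0.02340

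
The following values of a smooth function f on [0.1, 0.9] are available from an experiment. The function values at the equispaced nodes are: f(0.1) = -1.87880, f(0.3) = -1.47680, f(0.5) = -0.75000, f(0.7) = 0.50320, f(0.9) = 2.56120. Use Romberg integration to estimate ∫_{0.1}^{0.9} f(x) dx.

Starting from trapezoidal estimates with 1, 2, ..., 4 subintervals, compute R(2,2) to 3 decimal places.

R(0,0) (trapezoid, 1 panel, h=0.8000): 0.27296
R(1,0) (trapezoid, 2 panels, h=0.4000): -0.16352
R(2,0) (trapezoid, 4 panels, h=0.2000): -0.27648
R(1,1) = -0.16352 + (-0.16352 − 0.27296)/3 = -0.30901
R(2,1) = -0.27648 + (-0.27648 − (-0.16352))/3 = -0.31413
R(2,2) = -0.31413 + (-0.31413 − (-0.30901))/15 = -0.31447

-0.314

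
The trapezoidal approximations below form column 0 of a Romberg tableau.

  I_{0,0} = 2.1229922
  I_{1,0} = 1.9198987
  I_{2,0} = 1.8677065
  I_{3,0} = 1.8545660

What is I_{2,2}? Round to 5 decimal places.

1.85018

Richardson extrapolation on the trapezoidal column (denominator 4−1=3):
I_{1,1} = (4·1.9198987 − 2.1229922) / 3 = 1.8522009
I_{2,1} = 1.8677065 + (1.8677065 − 1.9198987)/3 = 1.8503091
I_{2,2} = 1.8503091 + (1.8503091 − 1.8522009)/15 = 1.8501830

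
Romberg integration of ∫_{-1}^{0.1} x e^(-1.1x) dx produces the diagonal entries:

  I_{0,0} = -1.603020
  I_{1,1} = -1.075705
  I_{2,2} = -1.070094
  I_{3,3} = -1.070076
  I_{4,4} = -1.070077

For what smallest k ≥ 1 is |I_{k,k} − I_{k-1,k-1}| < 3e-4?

|I_{1,1} − I_{0,0}| = 0.527315 ≥ 3e-4
|I_{2,2} − I_{1,1}| = 0.005611 ≥ 3e-4
|I_{3,3} − I_{2,2}| = 0.000018 < 3e-4

k = 3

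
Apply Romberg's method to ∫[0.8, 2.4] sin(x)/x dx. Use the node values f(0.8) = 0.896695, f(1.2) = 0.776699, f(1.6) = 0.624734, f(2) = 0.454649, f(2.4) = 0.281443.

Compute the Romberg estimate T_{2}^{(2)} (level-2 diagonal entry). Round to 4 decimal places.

0.9804

T_{0}^{(0)} (trapezoid, 1 panel, h=1.6000): 0.942510
T_{1}^{(0)} (trapezoid, 2 panels, h=0.8000): 0.971042
T_{2}^{(0)} (trapezoid, 4 panels, h=0.4000): 0.978060
T_{1}^{(1)} = 0.971042 + (0.971042 − 0.942510)/3 = 0.980553
T_{2}^{(1)} = 0.978060 + (0.978060 − 0.971042)/3 = 0.980399
T_{2}^{(2)} = 0.980399 + (0.980399 − 0.980553)/15 = 0.980389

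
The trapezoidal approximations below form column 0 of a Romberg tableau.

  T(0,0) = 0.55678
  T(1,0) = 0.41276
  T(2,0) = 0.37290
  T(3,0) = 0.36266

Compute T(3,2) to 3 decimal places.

Richardson extrapolation on the trapezoidal column (denominator 4−1=3):
T(2,1) = 0.37290 + (0.37290 − 0.41276)/3 = 0.35961
T(3,1) = (4·0.36266 − 0.37290) / 3 = 0.35925
T(3,2) = 0.35925 + (0.35925 − 0.35961)/15 = 0.35923

0.359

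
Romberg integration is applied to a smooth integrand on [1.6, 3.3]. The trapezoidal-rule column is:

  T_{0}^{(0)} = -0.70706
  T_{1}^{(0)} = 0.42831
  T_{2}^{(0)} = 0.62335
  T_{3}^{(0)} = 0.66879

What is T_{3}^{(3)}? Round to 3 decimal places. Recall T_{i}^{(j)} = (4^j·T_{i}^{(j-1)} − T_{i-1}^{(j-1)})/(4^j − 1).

T_{1}^{(1)} = 0.42831 + (0.42831 − (-0.70706))/3 = 0.80677
T_{2}^{(1)} = (4·0.62335 − 0.42831) / 3 = 0.68836
T_{3}^{(1)} = 0.66879 + (0.66879 − 0.62335)/3 = 0.68394
T_{2}^{(2)} = 0.68836 + (0.68836 − 0.80677)/15 = 0.68047
T_{3}^{(2)} = 0.68394 + (0.68394 − 0.68836)/15 = 0.68365
T_{3}^{(3)} = (64·0.68365 − 0.68047) / 63 = 0.68370

0.684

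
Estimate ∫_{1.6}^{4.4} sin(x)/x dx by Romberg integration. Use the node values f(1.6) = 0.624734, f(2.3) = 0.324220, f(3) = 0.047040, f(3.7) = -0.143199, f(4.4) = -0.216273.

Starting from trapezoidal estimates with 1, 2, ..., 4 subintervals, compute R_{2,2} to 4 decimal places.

0.2867

R_{0,0} (trapezoid, 1 panel, h=2.8000): 0.571845
R_{1,0} (trapezoid, 2 panels, h=1.4000): 0.351779
R_{2,0} (trapezoid, 4 panels, h=0.7000): 0.302604
R_{1,1} = 0.351779 + (0.351779 − 0.571845)/3 = 0.278424
R_{2,1} = 0.302604 + (0.302604 − 0.351779)/3 = 0.286212
R_{2,2} = 0.286212 + (0.286212 − 0.278424)/15 = 0.286731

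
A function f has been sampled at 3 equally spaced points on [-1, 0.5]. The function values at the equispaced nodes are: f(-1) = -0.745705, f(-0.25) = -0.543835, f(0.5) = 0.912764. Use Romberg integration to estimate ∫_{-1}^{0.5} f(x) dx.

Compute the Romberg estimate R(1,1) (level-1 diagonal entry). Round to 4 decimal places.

R(0,0) (trapezoid, 1 panel, h=1.5000): 0.125294
R(1,0) (trapezoid, 2 panels, h=0.7500): -0.345229
R(1,1) = -0.345229 + (-0.345229 − 0.125294)/3 = -0.502070

-0.5021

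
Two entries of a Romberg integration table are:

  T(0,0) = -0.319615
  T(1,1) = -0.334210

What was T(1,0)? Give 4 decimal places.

From T(1,1) = (4·T(1,0) − T(0,0))/3, solve for T(1,0):
4·T(1,0) = 3·(-0.334210) + (-0.319615) = -1.322245
T(1,0) = -0.330561

-0.3306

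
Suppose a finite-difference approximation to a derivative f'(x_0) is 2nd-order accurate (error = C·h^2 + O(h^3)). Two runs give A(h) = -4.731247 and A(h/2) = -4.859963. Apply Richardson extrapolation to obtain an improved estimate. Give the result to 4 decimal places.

-4.9029

The leading error scales as h^2; refining by a factor of 2 reduces it by 2^2 = 4.
Extrapolated value = (4·A(h/2) − A(h)) / (4 − 1)
= (4·(-4.859963) − (-4.731247)) / 3
= -14.708605 / 3 = -4.902868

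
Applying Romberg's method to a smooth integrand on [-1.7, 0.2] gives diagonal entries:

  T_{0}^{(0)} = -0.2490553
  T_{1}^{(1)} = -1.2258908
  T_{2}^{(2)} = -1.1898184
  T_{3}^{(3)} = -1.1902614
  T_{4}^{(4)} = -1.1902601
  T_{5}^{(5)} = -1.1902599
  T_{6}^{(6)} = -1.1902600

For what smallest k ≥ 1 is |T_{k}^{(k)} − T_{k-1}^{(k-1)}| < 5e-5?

|T_{1}^{(1)} − T_{0}^{(0)}| = 0.9768355 ≥ 5e-5
|T_{2}^{(2)} − T_{1}^{(1)}| = 0.0360724 ≥ 5e-5
|T_{3}^{(3)} − T_{2}^{(2)}| = 0.0004430 ≥ 5e-5
|T_{4}^{(4)} − T_{3}^{(3)}| = 0.0000013 < 5e-5

k = 4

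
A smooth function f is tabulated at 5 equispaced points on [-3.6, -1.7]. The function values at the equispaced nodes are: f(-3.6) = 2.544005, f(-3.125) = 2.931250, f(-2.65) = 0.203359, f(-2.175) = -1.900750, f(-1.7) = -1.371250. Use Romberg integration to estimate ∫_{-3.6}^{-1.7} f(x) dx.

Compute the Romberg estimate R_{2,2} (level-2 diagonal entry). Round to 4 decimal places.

R_{0,0} (trapezoid, 1 panel, h=1.9000): 1.114117
R_{1,0} (trapezoid, 2 panels, h=0.9500): 0.750250
R_{2,0} (trapezoid, 4 panels, h=0.4750): 0.864612
R_{1,1} = 0.750250 + (0.750250 − 1.114117)/3 = 0.628961
R_{2,1} = 0.864612 + (0.864612 − 0.750250)/3 = 0.902733
R_{2,2} = 0.902733 + (0.902733 − 0.628961)/15 = 0.920984

0.9210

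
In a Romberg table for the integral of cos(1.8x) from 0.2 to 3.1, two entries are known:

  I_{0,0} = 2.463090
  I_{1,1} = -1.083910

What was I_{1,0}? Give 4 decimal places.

-0.1972

From I_{1,1} = (4·I_{1,0} − I_{0,0})/3, solve for I_{1,0}:
4·I_{1,0} = 3·(-1.083910) + 2.463090 = -0.788640
I_{1,0} = -0.197160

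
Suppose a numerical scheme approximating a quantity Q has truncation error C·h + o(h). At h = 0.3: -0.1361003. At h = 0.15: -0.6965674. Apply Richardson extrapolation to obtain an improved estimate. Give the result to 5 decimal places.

-1.25703

The leading error scales as h; refining by a factor of 2 reduces it by 2^1 = 2.
Extrapolated value = (2·A(h/2) − A(h)) / (2 − 1)
= (2·(-0.6965674) − (-0.1361003)) / 1
= -1.2570345 / 1 = -1.2570345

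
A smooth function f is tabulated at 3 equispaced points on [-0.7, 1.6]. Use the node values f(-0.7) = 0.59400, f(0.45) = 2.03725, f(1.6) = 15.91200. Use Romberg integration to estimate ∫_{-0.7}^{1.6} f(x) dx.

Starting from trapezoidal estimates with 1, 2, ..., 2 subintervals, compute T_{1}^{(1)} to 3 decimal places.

T_{0}^{(0)} (trapezoid, 1 panel, h=2.3000): 18.98190
T_{1}^{(0)} (trapezoid, 2 panels, h=1.1500): 11.83379
T_{1}^{(1)} = 11.83379 + (11.83379 − 18.98190)/3 = 9.45109

9.451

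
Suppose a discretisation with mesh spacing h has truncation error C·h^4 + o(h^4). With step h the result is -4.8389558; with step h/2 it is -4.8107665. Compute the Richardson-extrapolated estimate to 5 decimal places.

Extrapolated value = (16·A(h/2) − A(h)) / (16 − 1)
= (16·(-4.8107665) − (-4.8389558)) / 15
= -72.1333082 / 15 = -4.8088872

-4.80889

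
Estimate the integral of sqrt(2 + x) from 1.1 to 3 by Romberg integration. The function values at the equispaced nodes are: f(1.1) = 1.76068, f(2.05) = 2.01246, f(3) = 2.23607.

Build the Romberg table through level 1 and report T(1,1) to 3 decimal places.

T(0,0) (trapezoid, 1 panel, h=1.9000): 3.79691
T(1,0) (trapezoid, 2 panels, h=0.9500): 3.81029
T(1,1) = 3.81029 + (3.81029 − 3.79691)/3 = 3.81475

3.815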